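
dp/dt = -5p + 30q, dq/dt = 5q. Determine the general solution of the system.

p(t) = -K_1e^(-5t) + 3K_2e^(5t), q(t) = K_2e^(5t)

Coefficient matrix A = [[-5, 30], [0, 5]].
Characteristic polynomial det(A - λI) = λ^2 - 25 = 0.
Eigenvalues λ = -5, 5.
For λ=-5: (A-λI) row 1 is [0, 30], so an eigenvector is (-1, 0).
For λ=5: (A-λI) row 1 is [-10, 30], so an eigenvector is (3, 1).
General solution: K_1e^(-5t)(-1,0) + K_2e^(5t)(3,1).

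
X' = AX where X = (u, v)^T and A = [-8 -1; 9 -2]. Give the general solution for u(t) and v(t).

u(t) = c_1e^(-5t) + c_2te^(-5t), v(t) = -3c_1e^(-5t) - 3c_2te^(-5t) - c_2e^(-5t)

Coefficient matrix A = [[-8, -1], [9, -2]].
Characteristic polynomial det(A - λI) = λ^2 + 10λ + 25 = 0.
Single eigenvalue λ = -5 with algebraic multiplicity 2.
Eigenvector v = (1,-3); generalized eigenvector w with (A-λI)w=v is (0,-1).
General solution: e^(-5t)[c_1·v + c_2·(t·v + w)].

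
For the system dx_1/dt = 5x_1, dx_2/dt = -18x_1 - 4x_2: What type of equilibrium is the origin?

saddle

A = [[5,0],[-18,-4]]; det(A-λI) = λ^2 - λ - 20.
λ = 5, -4: opposite signs.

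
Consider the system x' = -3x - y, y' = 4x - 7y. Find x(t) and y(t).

Coefficient matrix A = [[-3, -1], [4, -7]].
Characteristic polynomial det(A - λI) = λ^2 + 10λ + 25 = 0.
Single eigenvalue λ = -5 with algebraic multiplicity 2.
Eigenvector v = (-1,-2); generalized eigenvector w with (A-λI)w=v is (-2,-3).
General solution: e^(-5t)[C_1·v + C_2·(t·v + w)].

x(t) = -C_1e^(-5t) - C_2te^(-5t) - 2C_2e^(-5t), y(t) = -2C_1e^(-5t) - 2C_2te^(-5t) - 3C_2e^(-5t)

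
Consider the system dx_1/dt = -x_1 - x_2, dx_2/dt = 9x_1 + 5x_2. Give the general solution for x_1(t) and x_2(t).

x_1(t) = c_1e^(2t) + c_2te^(2t), x_2(t) = -3c_1e^(2t) - 3c_2te^(2t) - c_2e^(2t)

Coefficient matrix A = [[-1, -1], [9, 5]].
Characteristic polynomial det(A - λI) = λ^2 - 4λ + 4 = 0.
Single eigenvalue λ = 2 with algebraic multiplicity 2.
Eigenvector v = (1,-3); generalized eigenvector w with (A-λI)w=v is (0,-1).
General solution: e^(2t)[c_1·v + c_2·(t·v + w)].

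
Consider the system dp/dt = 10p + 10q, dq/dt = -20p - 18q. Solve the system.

Coefficient matrix A = [[10, 10], [-20, -18]].
Characteristic polynomial det(A - λI) = λ^2 + 8λ + 20 = 0.
Eigenvalues λ = -4 ± 2i (complex conjugate pair).
For λ=-4+2i: an eigenvector is (2,-3) - i(-1,1) = (2 + i, -3 - i).
A real fundamental pair from Re and Im of e^((-4+2i)t)v: X_1 = e^(-4t)(cos(2t)·(2,-3) + sin(2t)·(-1,1)), X_2 = e^(-4t)(sin(2t)·(2,-3) - cos(2t)·(-1,1)).
General solution: c_1X_1 + c_2X_2.

p(t) = -c_1e^(-4t)sin(2t) + 2c_1e^(-4t)cos(2t) + 2c_2e^(-4t)sin(2t) + c_2e^(-4t)cos(2t), q(t) = c_1e^(-4t)sin(2t) - 3c_1e^(-4t)cos(2t) - 3c_2e^(-4t)sin(2t) - c_2e^(-4t)cos(2t)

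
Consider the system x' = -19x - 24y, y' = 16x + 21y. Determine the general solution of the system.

Coefficient matrix A = [[-19, -24], [16, 21]].
Characteristic polynomial det(A - λI) = λ^2 - 2λ - 15 = 0.
Eigenvalues λ = -3, 5.
For λ=-3: (A-λI) row 1 is [-16, -24], so an eigenvector is (3, -2).
For λ=5: (A-λI) row 1 is [-24, -24], so an eigenvector is (1, -1).
General solution: C_1e^(-3t)(3,-2) + C_2e^(5t)(1,-1).

x(t) = 3C_1e^(-3t) + C_2e^(5t), y(t) = -2C_1e^(-3t) - C_2e^(5t)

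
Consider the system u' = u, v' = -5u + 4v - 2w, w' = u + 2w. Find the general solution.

Coefficient matrix A = [[1, 0, 0], [-5, 4, -2], [1, 0, 2]].
det(A - λI) = 0 gives eigenvalues λ = 1, 2, 4.
For λ=1: eigenvector (1,1,-1).
For λ=2: eigenvector (0,1,1).
For λ=4: eigenvector (0,-1,0).
General solution: c_1e^(t)(1,1,-1) + c_2e^(2t)(0,1,1) + c_3e^(4t)(0,-1,0).

u(t) = c_1e^(t), v(t) = c_1e^(t) + c_2e^(2t) - c_3e^(4t), w(t) = -c_1e^(t) + c_2e^(2t)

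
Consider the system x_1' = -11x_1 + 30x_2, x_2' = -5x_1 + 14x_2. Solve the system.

Coefficient matrix A = [[-11, 30], [-5, 14]].
Characteristic polynomial det(A - λI) = λ^2 - 3λ - 4 = 0.
Eigenvalues λ = 4, -1.
For λ=4: (A-λI) row 1 is [-15, 30], so an eigenvector is (-2, -1).
For λ=-1: (A-λI) row 1 is [-10, 30], so an eigenvector is (-3, -1).
General solution: c_1e^(4t)(-2,-1) + c_2e^(-t)(-3,-1).

x_1(t) = -2c_1e^(4t) - 3c_2e^(-t), x_2(t) = -c_1e^(4t) - c_2e^(-t)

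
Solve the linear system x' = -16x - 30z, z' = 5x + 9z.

x(t) = -2c_1e^(-t) + 3c_2e^(-6t), z(t) = c_1e^(-t) - c_2e^(-6t)

Coefficient matrix A = [[-16, -30], [5, 9]].
Characteristic polynomial det(A - λI) = λ^2 + 7λ + 6 = 0.
Eigenvalues λ = -1, -6.
For λ=-1: (A-λI) row 1 is [-15, -30], so an eigenvector is (-2, 1).
For λ=-6: (A-λI) row 1 is [-10, -30], so an eigenvector is (3, -1).
General solution: c_1e^(-t)(-2,1) + c_2e^(-6t)(3,-1).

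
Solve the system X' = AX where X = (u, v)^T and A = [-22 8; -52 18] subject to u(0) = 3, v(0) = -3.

u(t) = -21e^(-2t)sin(4t) + 3e^(-2t)cos(4t), v(t) = -54e^(-2t)sin(4t) - 3e^(-2t)cos(4t)

Coefficient matrix A = [[-22, 8], [-52, 18]].
Characteristic polynomial det(A - λI) = λ^2 + 4λ + 20 = 0.
Eigenvalues λ = -2 ± 4i (complex conjugate pair).
For λ=-2+4i: an eigenvector is (-1,-3) - i(-1,-2) = (-1 + i, -3 + 2i).
A real fundamental pair from Re and Im of e^((-2+4i)t)v: X_1 = e^(-2t)(cos(4t)·(-1,-3) + sin(4t)·(-1,-2)), X_2 = e^(-2t)(sin(4t)·(-1,-3) - cos(4t)·(-1,-2)).
General solution: c_1X_1 + c_2X_2.
Applying u(0)=3, v(0)=-3 gives c_1=9, c_2=12.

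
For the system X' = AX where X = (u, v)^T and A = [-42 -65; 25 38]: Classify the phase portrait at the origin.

stable spiral

A = [[-42,-65],[25,38]]; det(A-λI) = λ^2 + 4λ + 29.
λ = -2 ± 5i: negative real part.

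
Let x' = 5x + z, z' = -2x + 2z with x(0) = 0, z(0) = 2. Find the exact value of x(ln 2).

16

A = [[5,1],[-2,2]]; eigenvalues λ = 4, 3.
Eigenvectors: (1,-1) for λ=4, (-1,2) for λ=3.
From the initial condition, c_1 = 2, c_2 = 2.
x(ln 2) = (2)(2^4)(1) + (2)(2^3)(-1) = 16.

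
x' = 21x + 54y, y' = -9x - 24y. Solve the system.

Coefficient matrix A = [[21, 54], [-9, -24]].
Characteristic polynomial det(A - λI) = λ^2 + 3λ - 18 = 0.
Eigenvalues λ = -6, 3.
For λ=-6: (A-λI) row 1 is [27, 54], so an eigenvector is (-2, 1).
For λ=3: (A-λI) row 1 is [18, 54], so an eigenvector is (3, -1).
General solution: C_1e^(-6t)(-2,1) + C_2e^(3t)(3,-1).

x(t) = -2C_1e^(-6t) + 3C_2e^(3t), y(t) = C_1e^(-6t) - C_2e^(3t)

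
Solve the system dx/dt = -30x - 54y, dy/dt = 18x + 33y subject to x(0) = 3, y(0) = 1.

x(t) = -15e^(6t) + 18e^(-3t), y(t) = 10e^(6t) - 9e^(-3t)

Coefficient matrix A = [[-30, -54], [18, 33]].
Characteristic polynomial det(A - λI) = λ^2 - 3λ - 18 = 0.
Eigenvalues λ = -3, 6.
For λ=-3: (A-λI) row 1 is [-27, -54], so an eigenvector is (-2, 1).
For λ=6: (A-λI) row 1 is [-36, -54], so an eigenvector is (-3, 2).
General solution: C_1e^(-3t)(-2,1) + C_2e^(6t)(-3,2).
Applying x(0)=3, y(0)=1 gives C_1=-9, C_2=5.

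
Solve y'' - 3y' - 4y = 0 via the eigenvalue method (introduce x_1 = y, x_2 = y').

Let x_1 = y, x_2 = y'. Then x_1' = x_2 and x_2' = 4x_1 + 3x_2.
A = [[0,1],[4,3]]; det(A-λI) = λ^2 - 3λ - 4.
Eigenvalues λ = 4, -1 with eigenvectors (1,4), (1,-1).

y(t) = C_1e^(4t) + C_2e^(-t)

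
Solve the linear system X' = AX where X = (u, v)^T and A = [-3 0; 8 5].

u(t) = K_2e^(-3t), v(t) = K_1e^(5t) - K_2e^(-3t)

Coefficient matrix A = [[-3, 0], [8, 5]].
Characteristic polynomial det(A - λI) = λ^2 - 2λ - 15 = 0.
Eigenvalues λ = 5, -3.
For λ=5: (A-λI) row 1 is [-8, 0], so an eigenvector is (0, 1).
For λ=-3: (A-λI) row 2 is [8, 8], so an eigenvector is (1, -1).
General solution: K_1e^(5t)(0,1) + K_2e^(-3t)(1,-1).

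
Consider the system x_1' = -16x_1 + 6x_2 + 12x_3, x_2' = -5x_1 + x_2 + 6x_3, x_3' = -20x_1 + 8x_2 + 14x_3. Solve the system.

x_1(t) = 2c_2e^(-t) - c_3e^(2t), x_2(t) = -2c_1e^(-2t) + 5c_2e^(-t) - c_3e^(2t), x_3(t) = c_1e^(-2t) - c_3e^(2t)

Coefficient matrix A = [[-16, 6, 12], [-5, 1, 6], [-20, 8, 14]].
det(A - λI) = 0 gives eigenvalues λ = -2, -1, 2.
For λ=-2: eigenvector (0,-2,1).
For λ=-1: eigenvector (2,5,0).
For λ=2: eigenvector (-1,-1,-1).
General solution: c_1e^(-2t)(0,-2,1) + c_2e^(-t)(2,5,0) + c_3e^(2t)(-1,-1,-1).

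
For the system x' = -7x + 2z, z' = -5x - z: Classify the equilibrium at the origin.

stable spiral

A = [[-7,2],[-5,-1]]; det(A-λI) = λ^2 + 8λ + 17.
λ = -4 ± i: negative real part.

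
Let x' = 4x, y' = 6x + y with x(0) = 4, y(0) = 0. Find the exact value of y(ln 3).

A = [[4,0],[6,1]]; eigenvalues λ = 4, 1.
Eigenvectors: (1,2) for λ=4, (0,1) for λ=1.
From the initial condition, c_1 = 4, c_2 = -8.
y(ln 3) = (4)(3^4)(2) + (-8)(3^1)(1) = 624.

624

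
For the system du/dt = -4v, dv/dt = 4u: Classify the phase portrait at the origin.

center

A = [[0,-4],[4,0]]; det(A-λI) = λ^2 + 16.
λ = 0 ± 4i: zero real part.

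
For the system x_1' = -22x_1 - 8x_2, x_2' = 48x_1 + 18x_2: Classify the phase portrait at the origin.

A = [[-22,-8],[48,18]]; det(A-λI) = λ^2 + 4λ - 12.
λ = 2, -6: opposite signs.

saddle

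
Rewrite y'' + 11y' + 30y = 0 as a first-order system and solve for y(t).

y(t) = C_1e^(-6t) + C_2e^(-5t)

Let x_1 = y, x_2 = y'. Then x_1' = x_2 and x_2' = -30x_1 - 11x_2.
A = [[0,1],[-30,-11]]; det(A-λI) = λ^2 + 11λ + 30.
Eigenvalues λ = -6, -5 with eigenvectors (1,-6), (1,-5).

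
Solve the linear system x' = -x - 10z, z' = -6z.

x(t) = 2C_1e^(-6t) + C_2e^(-t), z(t) = C_1e^(-6t)

Coefficient matrix A = [[-1, -10], [0, -6]].
Characteristic polynomial det(A - λI) = λ^2 + 7λ + 6 = 0.
Eigenvalues λ = -6, -1.
For λ=-6: (A-λI) row 1 is [5, -10], so an eigenvector is (2, 1).
For λ=-1: (A-λI) row 1 is [0, -10], so an eigenvector is (1, 0).
General solution: C_1e^(-6t)(2,1) + C_2e^(-t)(1,0).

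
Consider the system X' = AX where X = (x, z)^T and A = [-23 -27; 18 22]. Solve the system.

Coefficient matrix A = [[-23, -27], [18, 22]].
Characteristic polynomial det(A - λI) = λ^2 + λ - 20 = 0.
Eigenvalues λ = 4, -5.
For λ=4: (A-λI) row 1 is [-27, -27], so an eigenvector is (-1, 1).
For λ=-5: (A-λI) row 1 is [-18, -27], so an eigenvector is (3, -2).
General solution: c_1e^(4t)(-1,1) + c_2e^(-5t)(3,-2).

x(t) = -c_1e^(4t) + 3c_2e^(-5t), z(t) = c_1e^(4t) - 2c_2e^(-5t)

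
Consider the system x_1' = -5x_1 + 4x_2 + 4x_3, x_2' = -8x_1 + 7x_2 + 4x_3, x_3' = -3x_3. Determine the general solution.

x_1(t) = K_1e^(3t) - K_2e^(-t) - 2K_3e^(-3t), x_2(t) = 2K_1e^(3t) - K_2e^(-t) - 2K_3e^(-3t), x_3(t) = K_3e^(-3t)

Coefficient matrix A = [[-5, 4, 4], [-8, 7, 4], [0, 0, -3]].
det(A - λI) = 0 gives eigenvalues λ = 3, -1, -3.
For λ=3: eigenvector (1,2,0).
For λ=-1: eigenvector (-1,-1,0).
For λ=-3: eigenvector (-2,-2,1).
General solution: K_1e^(3t)(1,2,0) + K_2e^(-t)(-1,-1,0) + K_3e^(-3t)(-2,-2,1).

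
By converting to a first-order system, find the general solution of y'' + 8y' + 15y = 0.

Let x_1 = y, x_2 = y'. Then x_1' = x_2 and x_2' = -15x_1 - 8x_2.
A = [[0,1],[-15,-8]]; det(A-λI) = λ^2 + 8λ + 15.
Eigenvalues λ = -5, -3 with eigenvectors (1,-5), (1,-3).

y(t) = c_1e^(-5t) + c_2e^(-3t)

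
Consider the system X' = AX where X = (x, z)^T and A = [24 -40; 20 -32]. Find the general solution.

x(t) = -c_1e^(-4t)sin(4t) - 3c_1e^(-4t)cos(4t) - 3c_2e^(-4t)sin(4t) + c_2e^(-4t)cos(4t), z(t) = -c_1e^(-4t)sin(4t) - 2c_1e^(-4t)cos(4t) - 2c_2e^(-4t)sin(4t) + c_2e^(-4t)cos(4t)

Coefficient matrix A = [[24, -40], [20, -32]].
Characteristic polynomial det(A - λI) = λ^2 + 8λ + 32 = 0.
Eigenvalues λ = -4 ± 4i (complex conjugate pair).
For λ=-4+4i: an eigenvector is (-3,-2) - i(-1,-1) = (-3 + i, -2 + i).
A real fundamental pair from Re and Im of e^((-4+4i)t)v: X_1 = e^(-4t)(cos(4t)·(-3,-2) + sin(4t)·(-1,-1)), X_2 = e^(-4t)(sin(4t)·(-3,-2) - cos(4t)·(-1,-1)).
General solution: c_1X_1 + c_2X_2.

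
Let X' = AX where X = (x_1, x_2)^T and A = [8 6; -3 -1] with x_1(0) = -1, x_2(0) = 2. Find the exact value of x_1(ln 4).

2000

A = [[8,6],[-3,-1]]; eigenvalues λ = 5, 2.
Eigenvectors: (-2,1) for λ=5, (1,-1) for λ=2.
From the initial condition, c_1 = -1, c_2 = -3.
x_1(ln 4) = (-1)(4^5)(-2) + (-3)(4^2)(1) = 2000.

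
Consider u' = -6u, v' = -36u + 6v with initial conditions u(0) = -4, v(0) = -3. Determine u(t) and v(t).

u(t) = -4e^(-6t), v(t) = 9e^(6t) - 12e^(-6t)

Coefficient matrix A = [[-6, 0], [-36, 6]].
Characteristic polynomial det(A - λI) = λ^2 - 36 = 0.
Eigenvalues λ = 6, -6.
For λ=6: (A-λI) row 1 is [-12, 0], so an eigenvector is (0, -1).
For λ=-6: (A-λI) row 2 is [-36, 12], so an eigenvector is (-1, -3).
General solution: c_1e^(6t)(0,-1) + c_2e^(-6t)(-1,-3).
Applying u(0)=-4, v(0)=-3 gives c_1=-9, c_2=4.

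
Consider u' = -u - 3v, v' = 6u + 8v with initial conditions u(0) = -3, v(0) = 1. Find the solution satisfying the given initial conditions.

u(t) = 2e^(5t) - 5e^(2t), v(t) = -4e^(5t) + 5e^(2t)

Coefficient matrix A = [[-1, -3], [6, 8]].
Characteristic polynomial det(A - λI) = λ^2 - 7λ + 10 = 0.
Eigenvalues λ = 5, 2.
For λ=5: (A-λI) row 1 is [-6, -3], so an eigenvector is (1, -2).
For λ=2: (A-λI) row 1 is [-3, -3], so an eigenvector is (-1, 1).
General solution: K_1e^(5t)(1,-2) + K_2e^(2t)(-1,1).
Applying u(0)=-3, v(0)=1 gives K_1=2, K_2=5.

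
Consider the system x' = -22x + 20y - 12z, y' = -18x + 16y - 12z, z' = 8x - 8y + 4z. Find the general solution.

Coefficient matrix A = [[-22, 20, -12], [-18, 16, -12], [8, -8, 4]].
det(A - λI) = 0 gives eigenvalues λ = 4, -2, -4.
For λ=4: eigenvector (-2,-2,1).
For λ=-2: eigenvector (1,1,0).
For λ=-4: eigenvector (4,3,-1).
General solution: K_1e^(4t)(-2,-2,1) + K_2e^(-2t)(1,1,0) + K_3e^(-4t)(4,3,-1).

x(t) = -2K_1e^(4t) + K_2e^(-2t) + 4K_3e^(-4t), y(t) = -2K_1e^(4t) + K_2e^(-2t) + 3K_3e^(-4t), z(t) = K_1e^(4t) - K_3e^(-4t)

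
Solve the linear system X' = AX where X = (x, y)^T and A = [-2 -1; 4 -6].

Coefficient matrix A = [[-2, -1], [4, -6]].
Characteristic polynomial det(A - λI) = λ^2 + 8λ + 16 = 0.
Single eigenvalue λ = -4 with algebraic multiplicity 2.
Eigenvector v = (-1,-2); generalized eigenvector w with (A-λI)w=v is (-1,-1).
General solution: e^(-4t)[c_1·v + c_2·(t·v + w)].

x(t) = -c_1e^(-4t) - c_2te^(-4t) - c_2e^(-4t), y(t) = -2c_1e^(-4t) - 2c_2te^(-4t) - c_2e^(-4t)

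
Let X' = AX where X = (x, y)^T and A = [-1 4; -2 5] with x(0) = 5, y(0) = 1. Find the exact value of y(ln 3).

A = [[-1,4],[-2,5]]; eigenvalues λ = 3, 1.
Eigenvectors: (1,1) for λ=3, (-2,-1) for λ=1.
From the initial condition, c_1 = -3, c_2 = -4.
y(ln 3) = (-3)(3^3)(1) + (-4)(3^1)(-1) = -69.

-69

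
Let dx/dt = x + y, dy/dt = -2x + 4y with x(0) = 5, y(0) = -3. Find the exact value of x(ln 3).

A = [[1,1],[-2,4]]; eigenvalues λ = 3, 2.
Eigenvectors: (1,2) for λ=3, (-1,-1) for λ=2.
From the initial condition, c_1 = -8, c_2 = -13.
x(ln 3) = (-8)(3^3)(1) + (-13)(3^2)(-1) = -99.

-99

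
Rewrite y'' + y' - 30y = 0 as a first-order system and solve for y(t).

y(t) = C_1e^(5t) + C_2e^(-6t)

Let x_1 = y, x_2 = y'. Then x_1' = x_2 and x_2' = 30x_1 - x_2.
A = [[0,1],[30,-1]]; det(A-λI) = λ^2 + λ - 30.
Eigenvalues λ = 5, -6 with eigenvectors (1,5), (1,-6).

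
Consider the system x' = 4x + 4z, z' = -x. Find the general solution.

Coefficient matrix A = [[4, 4], [-1, 0]].
Characteristic polynomial det(A - λI) = λ^2 - 4λ + 4 = 0.
Single eigenvalue λ = 2 with algebraic multiplicity 2.
Eigenvector v = (2,-1); generalized eigenvector w with (A-λI)w=v is (1,0).
General solution: e^(2t)[K_1·v + K_2·(t·v + w)].

x(t) = 2K_1e^(2t) + 2K_2te^(2t) + K_2e^(2t), z(t) = -K_1e^(2t) - K_2te^(2t)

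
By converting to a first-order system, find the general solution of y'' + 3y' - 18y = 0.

Let x_1 = y, x_2 = y'. Then x_1' = x_2 and x_2' = 18x_1 - 3x_2.
A = [[0,1],[18,-3]]; det(A-λI) = λ^2 + 3λ - 18.
Eigenvalues λ = -6, 3 with eigenvectors (1,-6), (1,3).

y(t) = c_1e^(-6t) + c_2e^(3t)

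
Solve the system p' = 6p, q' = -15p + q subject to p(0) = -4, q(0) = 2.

Coefficient matrix A = [[6, 0], [-15, 1]].
Characteristic polynomial det(A - λI) = λ^2 - 7λ + 6 = 0.
Eigenvalues λ = 1, 6.
For λ=1: (A-λI) row 1 is [5, 0], so an eigenvector is (0, -1).
For λ=6: (A-λI) row 2 is [-15, -5], so an eigenvector is (1, -3).
General solution: K_1e^(t)(0,-1) + K_2e^(6t)(1,-3).
Applying p(0)=-4, q(0)=2 gives K_1=10, K_2=-4.

p(t) = -4e^(6t), q(t) = 12e^(6t) - 10e^(t)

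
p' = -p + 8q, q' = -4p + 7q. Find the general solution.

p(t) = c_1e^(3t)sin(4t) - c_1e^(3t)cos(4t) - c_2e^(3t)sin(4t) - c_2e^(3t)cos(4t), q(t) = c_1e^(3t)sin(4t) - c_2e^(3t)cos(4t)

Coefficient matrix A = [[-1, 8], [-4, 7]].
Characteristic polynomial det(A - λI) = λ^2 - 6λ + 25 = 0.
Eigenvalues λ = 3 ± 4i (complex conjugate pair).
For λ=3+4i: an eigenvector is (-1,0) - i(1,1) = (-1 - i, 0 - i).
A real fundamental pair from Re and Im of e^((3+4i)t)v: X_1 = e^(3t)(cos(4t)·(-1,0) + sin(4t)·(1,1)), X_2 = e^(3t)(sin(4t)·(-1,0) - cos(4t)·(1,1)).
General solution: c_1X_1 + c_2X_2.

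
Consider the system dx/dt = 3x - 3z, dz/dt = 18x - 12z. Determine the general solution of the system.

Coefficient matrix A = [[3, -3], [18, -12]].
Characteristic polynomial det(A - λI) = λ^2 + 9λ + 18 = 0.
Eigenvalues λ = -3, -6.
For λ=-3: (A-λI) row 1 is [6, -3], so an eigenvector is (1, 2).
For λ=-6: (A-λI) row 1 is [9, -3], so an eigenvector is (1, 3).
General solution: c_1e^(-3t)(1,2) + c_2e^(-6t)(1,3).

x(t) = c_1e^(-3t) + c_2e^(-6t), z(t) = 2c_1e^(-3t) + 3c_2e^(-6t)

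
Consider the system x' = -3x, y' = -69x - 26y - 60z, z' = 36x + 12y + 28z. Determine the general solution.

Coefficient matrix A = [[-3, 0, 0], [-69, -26, -60], [36, 12, 28]].
det(A - λI) = 0 gives eigenvalues λ = -2, -3, 4.
For λ=-2: eigenvector (0,5,-2).
For λ=-3: eigenvector (1,-3,0).
For λ=4: eigenvector (0,-2,1).
General solution: C_1e^(-2t)(0,5,-2) + C_2e^(-3t)(1,-3,0) + C_3e^(4t)(0,-2,1).

x(t) = C_2e^(-3t), y(t) = 5C_1e^(-2t) - 3C_2e^(-3t) - 2C_3e^(4t), z(t) = -2C_1e^(-2t) + C_3e^(4t)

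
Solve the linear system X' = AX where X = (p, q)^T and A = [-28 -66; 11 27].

Coefficient matrix A = [[-28, -66], [11, 27]].
Characteristic polynomial det(A - λI) = λ^2 + λ - 30 = 0.
Eigenvalues λ = -6, 5.
For λ=-6: (A-λI) row 1 is [-22, -66], so an eigenvector is (-3, 1).
For λ=5: (A-λI) row 1 is [-33, -66], so an eigenvector is (-2, 1).
General solution: C_1e^(-6t)(-3,1) + C_2e^(5t)(-2,1).

p(t) = -3C_1e^(-6t) - 2C_2e^(5t), q(t) = C_1e^(-6t) + C_2e^(5t)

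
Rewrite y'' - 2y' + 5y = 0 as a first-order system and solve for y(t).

Let x_1 = y, x_2 = y'. Then x_1' = x_2 and x_2' = -5x_1 + 2x_2.
A = [[0,1],[-5,2]]; det(A-λI) = λ^2 - 2λ + 5.
Eigenvalues λ = 1 ± 2i.

y(t) = K_1e^(t)cos(2t) + K_2e^(t)sin(2t)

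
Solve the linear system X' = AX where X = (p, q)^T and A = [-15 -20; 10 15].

p(t) = -C_1e^(5t) + 2C_2e^(-5t), q(t) = C_1e^(5t) - C_2e^(-5t)

Coefficient matrix A = [[-15, -20], [10, 15]].
Characteristic polynomial det(A - λI) = λ^2 - 25 = 0.
Eigenvalues λ = 5, -5.
For λ=5: (A-λI) row 1 is [-20, -20], so an eigenvector is (-1, 1).
For λ=-5: (A-λI) row 1 is [-10, -20], so an eigenvector is (2, -1).
General solution: C_1e^(5t)(-1,1) + C_2e^(-5t)(2,-1).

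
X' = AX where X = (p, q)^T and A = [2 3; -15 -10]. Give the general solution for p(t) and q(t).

p(t) = K_1e^(-4t)cos(3t) + K_2e^(-4t)sin(3t), q(t) = -K_1e^(-4t)sin(3t) - 2K_1e^(-4t)cos(3t) - 2K_2e^(-4t)sin(3t) + K_2e^(-4t)cos(3t)

Coefficient matrix A = [[2, 3], [-15, -10]].
Characteristic polynomial det(A - λI) = λ^2 + 8λ + 25 = 0.
Eigenvalues λ = -4 ± 3i (complex conjugate pair).
For λ=-4+3i: an eigenvector is (1,-2) - i(0,-1) = (1, -2 + i).
A real fundamental pair from Re and Im of e^((-4+3i)t)v: X_1 = e^(-4t)(cos(3t)·(1,-2) + sin(3t)·(0,-1)), X_2 = e^(-4t)(sin(3t)·(1,-2) - cos(3t)·(0,-1)).
General solution: K_1X_1 + K_2X_2.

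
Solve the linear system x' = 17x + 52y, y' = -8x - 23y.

Coefficient matrix A = [[17, 52], [-8, -23]].
Characteristic polynomial det(A - λI) = λ^2 + 6λ + 25 = 0.
Eigenvalues λ = -3 ± 4i (complex conjugate pair).
For λ=-3+4i: an eigenvector is (-3,1) - i(-2,1) = (-3 + 2i, 1 - i).
A real fundamental pair from Re and Im of e^((-3+4i)t)v: X_1 = e^(-3t)(cos(4t)·(-3,1) + sin(4t)·(-2,1)), X_2 = e^(-3t)(sin(4t)·(-3,1) - cos(4t)·(-2,1)).
General solution: c_1X_1 + c_2X_2.

x(t) = -2c_1e^(-3t)sin(4t) - 3c_1e^(-3t)cos(4t) - 3c_2e^(-3t)sin(4t) + 2c_2e^(-3t)cos(4t), y(t) = c_1e^(-3t)sin(4t) + c_1e^(-3t)cos(4t) + c_2e^(-3t)sin(4t) - c_2e^(-3t)cos(4t)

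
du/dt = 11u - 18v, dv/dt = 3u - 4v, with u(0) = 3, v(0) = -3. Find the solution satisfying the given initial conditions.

Coefficient matrix A = [[11, -18], [3, -4]].
Characteristic polynomial det(A - λI) = λ^2 - 7λ + 10 = 0.
Eigenvalues λ = 2, 5.
For λ=2: (A-λI) row 1 is [9, -18], so an eigenvector is (2, 1).
For λ=5: (A-λI) row 1 is [6, -18], so an eigenvector is (-3, -1).
General solution: c_1e^(2t)(2,1) + c_2e^(5t)(-3,-1).
Applying u(0)=3, v(0)=-3 gives c_1=-12, c_2=-9.

u(t) = 27e^(5t) - 24e^(2t), v(t) = 9e^(5t) - 12e^(2t)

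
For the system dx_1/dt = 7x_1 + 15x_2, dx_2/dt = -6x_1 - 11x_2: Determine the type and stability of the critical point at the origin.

A = [[7,15],[-6,-11]]; det(A-λI) = λ^2 + 4λ + 13.
λ = -2 ± 3i: negative real part.

stable spiral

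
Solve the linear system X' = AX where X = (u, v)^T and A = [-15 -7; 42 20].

u(t) = K_1e^(-t) - K_2e^(6t), v(t) = -2K_1e^(-t) + 3K_2e^(6t)

Coefficient matrix A = [[-15, -7], [42, 20]].
Characteristic polynomial det(A - λI) = λ^2 - 5λ - 6 = 0.
Eigenvalues λ = -1, 6.
For λ=-1: (A-λI) row 1 is [-14, -7], so an eigenvector is (1, -2).
For λ=6: (A-λI) row 1 is [-21, -7], so an eigenvector is (-1, 3).
General solution: K_1e^(-t)(1,-2) + K_2e^(6t)(-1,3).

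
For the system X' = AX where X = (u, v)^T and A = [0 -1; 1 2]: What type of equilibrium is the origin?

A = [[0,-1],[1,2]]; det(A-λI) = λ^2 - 2λ + 1.
repeated λ = 1 with a single eigenvector.

unstable improper node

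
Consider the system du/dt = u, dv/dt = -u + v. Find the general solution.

u(t) = -C_2e^(t), v(t) = C_1e^(t) + C_2te^(t) - C_2e^(t)

Coefficient matrix A = [[1, 0], [-1, 1]].
Characteristic polynomial det(A - λI) = λ^2 - 2λ + 1 = 0.
Single eigenvalue λ = 1 with algebraic multiplicity 2.
Eigenvector v = (0,1); generalized eigenvector w with (A-λI)w=v is (-1,-1).
General solution: e^(t)[C_1·v + C_2·(t·v + w)].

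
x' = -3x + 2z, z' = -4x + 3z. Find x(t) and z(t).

x(t) = -c_1e^(-t) + c_2e^(t), z(t) = -c_1e^(-t) + 2c_2e^(t)

Coefficient matrix A = [[-3, 2], [-4, 3]].
Characteristic polynomial det(A - λI) = λ^2 - 1 = 0.
Eigenvalues λ = -1, 1.
For λ=-1: (A-λI) row 1 is [-2, 2], so an eigenvector is (-1, -1).
For λ=1: (A-λI) row 1 is [-4, 2], so an eigenvector is (1, 2).
General solution: c_1e^(-t)(-1,-1) + c_2e^(t)(1,2).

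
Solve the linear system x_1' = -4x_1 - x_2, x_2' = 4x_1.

x_1(t) = -c_1e^(-2t) - c_2te^(-2t), x_2(t) = 2c_1e^(-2t) + 2c_2te^(-2t) + c_2e^(-2t)

Coefficient matrix A = [[-4, -1], [4, 0]].
Characteristic polynomial det(A - λI) = λ^2 + 4λ + 4 = 0.
Single eigenvalue λ = -2 with algebraic multiplicity 2.
Eigenvector v = (-1,2); generalized eigenvector w with (A-λI)w=v is (0,1).
General solution: e^(-2t)[c_1·v + c_2·(t·v + w)].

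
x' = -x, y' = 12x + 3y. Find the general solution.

x(t) = -K_1e^(-t), y(t) = 3K_1e^(-t) + K_2e^(3t)

Coefficient matrix A = [[-1, 0], [12, 3]].
Characteristic polynomial det(A - λI) = λ^2 - 2λ - 3 = 0.
Eigenvalues λ = -1, 3.
For λ=-1: (A-λI) row 2 is [12, 4], so an eigenvector is (-1, 3).
For λ=3: (A-λI) row 1 is [-4, 0], so an eigenvector is (0, 1).
General solution: K_1e^(-t)(-1,3) + K_2e^(3t)(0,1).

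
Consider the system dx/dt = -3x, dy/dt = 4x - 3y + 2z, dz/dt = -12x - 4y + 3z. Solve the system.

x(t) = K_3e^(-3t), y(t) = K_1e^(-t) - K_2e^(t) - 6K_3e^(-3t), z(t) = K_1e^(-t) - 2K_2e^(t) - 2K_3e^(-3t)

Coefficient matrix A = [[-3, 0, 0], [4, -3, 2], [-12, -4, 3]].
det(A - λI) = 0 gives eigenvalues λ = -1, 1, -3.
For λ=-1: eigenvector (0,1,1).
For λ=1: eigenvector (0,-1,-2).
For λ=-3: eigenvector (1,-6,-2).
General solution: K_1e^(-t)(0,1,1) + K_2e^(t)(0,-1,-2) + K_3e^(-3t)(1,-6,-2).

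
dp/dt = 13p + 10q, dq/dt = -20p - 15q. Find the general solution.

p(t) = -2C_1e^(-t)sin(2t) - C_1e^(-t)cos(2t) - C_2e^(-t)sin(2t) + 2C_2e^(-t)cos(2t), q(t) = 3C_1e^(-t)sin(2t) + C_1e^(-t)cos(2t) + C_2e^(-t)sin(2t) - 3C_2e^(-t)cos(2t)

Coefficient matrix A = [[13, 10], [-20, -15]].
Characteristic polynomial det(A - λI) = λ^2 + 2λ + 5 = 0.
Eigenvalues λ = -1 ± 2i (complex conjugate pair).
For λ=-1+2i: an eigenvector is (-1,1) - i(-2,3) = (-1 + 2i, 1 - 3i).
A real fundamental pair from Re and Im of e^((-1+2i)t)v: X_1 = e^(-t)(cos(2t)·(-1,1) + sin(2t)·(-2,3)), X_2 = e^(-t)(sin(2t)·(-1,1) - cos(2t)·(-2,3)).
General solution: C_1X_1 + C_2X_2.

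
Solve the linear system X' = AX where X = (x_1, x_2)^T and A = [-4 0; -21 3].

Coefficient matrix A = [[-4, 0], [-21, 3]].
Characteristic polynomial det(A - λI) = λ^2 + λ - 12 = 0.
Eigenvalues λ = 3, -4.
For λ=3: (A-λI) row 1 is [-7, 0], so an eigenvector is (0, 1).
For λ=-4: (A-λI) row 2 is [-21, 7], so an eigenvector is (-1, -3).
General solution: c_1e^(3t)(0,1) + c_2e^(-4t)(-1,-3).

x_1(t) = -c_2e^(-4t), x_2(t) = c_1e^(3t) - 3c_2e^(-4t)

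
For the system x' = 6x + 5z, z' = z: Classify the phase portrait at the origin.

A = [[6,5],[0,1]]; det(A-λI) = λ^2 - 7λ + 6.
λ = 6, 1: both positive.

unstable node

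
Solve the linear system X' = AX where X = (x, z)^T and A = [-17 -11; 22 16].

x(t) = c_1e^(5t) + c_2e^(-6t), z(t) = -2c_1e^(5t) - c_2e^(-6t)

Coefficient matrix A = [[-17, -11], [22, 16]].
Characteristic polynomial det(A - λI) = λ^2 + λ - 30 = 0.
Eigenvalues λ = 5, -6.
For λ=5: (A-λI) row 1 is [-22, -11], so an eigenvector is (1, -2).
For λ=-6: (A-λI) row 1 is [-11, -11], so an eigenvector is (1, -1).
General solution: c_1e^(5t)(1,-2) + c_2e^(-6t)(1,-1).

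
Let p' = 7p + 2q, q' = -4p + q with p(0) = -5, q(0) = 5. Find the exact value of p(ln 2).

A = [[7,2],[-4,1]]; eigenvalues λ = 3, 5.
Eigenvectors: (-1,2) for λ=3, (-1,1) for λ=5.
From the initial condition, c_1 = 0, c_2 = 5.
p(ln 2) = (0)(2^3)(-1) + (5)(2^5)(-1) = -160.

-160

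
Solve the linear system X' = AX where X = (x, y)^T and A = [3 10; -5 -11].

Coefficient matrix A = [[3, 10], [-5, -11]].
Characteristic polynomial det(A - λI) = λ^2 + 8λ + 17 = 0.
Eigenvalues λ = -4 ± i (complex conjugate pair).
For λ=-4+i: an eigenvector is (3,-2) - i(1,-1) = (3 - i, -2 + i).
A real fundamental pair from Re and Im of e^((-4+i)t)v: X_1 = e^(-4t)(cos(t)·(3,-2) + sin(t)·(1,-1)), X_2 = e^(-4t)(sin(t)·(3,-2) - cos(t)·(1,-1)).
General solution: K_1X_1 + K_2X_2.

x(t) = K_1e^(-4t)sin(t) + 3K_1e^(-4t)cos(t) + 3K_2e^(-4t)sin(t) - K_2e^(-4t)cos(t), y(t) = -K_1e^(-4t)sin(t) - 2K_1e^(-4t)cos(t) - 2K_2e^(-4t)sin(t) + K_2e^(-4t)cos(t)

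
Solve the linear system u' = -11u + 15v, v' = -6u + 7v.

Coefficient matrix A = [[-11, 15], [-6, 7]].
Characteristic polynomial det(A - λI) = λ^2 + 4λ + 13 = 0.
Eigenvalues λ = -2 ± 3i (complex conjugate pair).
For λ=-2+3i: an eigenvector is (-2,-1) - i(1,1) = (-2 - i, -1 - i).
A real fundamental pair from Re and Im of e^((-2+3i)t)v: X_1 = e^(-2t)(cos(3t)·(-2,-1) + sin(3t)·(1,1)), X_2 = e^(-2t)(sin(3t)·(-2,-1) - cos(3t)·(1,1)).
General solution: C_1X_1 + C_2X_2.

u(t) = C_1e^(-2t)sin(3t) - 2C_1e^(-2t)cos(3t) - 2C_2e^(-2t)sin(3t) - C_2e^(-2t)cos(3t), v(t) = C_1e^(-2t)sin(3t) - C_1e^(-2t)cos(3t) - C_2e^(-2t)sin(3t) - C_2e^(-2t)cos(3t)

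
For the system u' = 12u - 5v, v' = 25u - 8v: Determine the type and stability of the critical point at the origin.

A = [[12,-5],[25,-8]]; det(A-λI) = λ^2 - 4λ + 29.
λ = 2 ± 5i: positive real part.

unstable spiral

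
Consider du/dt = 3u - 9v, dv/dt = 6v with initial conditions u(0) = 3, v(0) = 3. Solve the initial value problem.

Coefficient matrix A = [[3, -9], [0, 6]].
Characteristic polynomial det(A - λI) = λ^2 - 9λ + 18 = 0.
Eigenvalues λ = 6, 3.
For λ=6: (A-λI) row 1 is [-3, -9], so an eigenvector is (-3, 1).
For λ=3: (A-λI) row 1 is [0, -9], so an eigenvector is (1, 0).
General solution: c_1e^(6t)(-3,1) + c_2e^(3t)(1,0).
Applying u(0)=3, v(0)=3 gives c_1=3, c_2=12.

u(t) = -9e^(6t) + 12e^(3t), v(t) = 3e^(6t)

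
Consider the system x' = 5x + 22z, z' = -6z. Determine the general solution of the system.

Coefficient matrix A = [[5, 22], [0, -6]].
Characteristic polynomial det(A - λI) = λ^2 + λ - 30 = 0.
Eigenvalues λ = -6, 5.
For λ=-6: (A-λI) row 1 is [11, 22], so an eigenvector is (-2, 1).
For λ=5: (A-λI) row 1 is [0, 22], so an eigenvector is (1, 0).
General solution: C_1e^(-6t)(-2,1) + C_2e^(5t)(1,0).

x(t) = -2C_1e^(-6t) + C_2e^(5t), z(t) = C_1e^(-6t)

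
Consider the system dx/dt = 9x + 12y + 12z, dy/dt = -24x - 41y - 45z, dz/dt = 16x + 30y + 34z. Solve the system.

x(t) = 3C_1e^(t) - C_2e^(-3t), y(t) = -6C_1e^(t) + 3C_2e^(-3t) - C_3e^(4t), z(t) = 4C_1e^(t) - 2C_2e^(-3t) + C_3e^(4t)

Coefficient matrix A = [[9, 12, 12], [-24, -41, -45], [16, 30, 34]].
det(A - λI) = 0 gives eigenvalues λ = 1, -3, 4.
For λ=1: eigenvector (3,-6,4).
For λ=-3: eigenvector (-1,3,-2).
For λ=4: eigenvector (0,-1,1).
General solution: C_1e^(t)(3,-6,4) + C_2e^(-3t)(-1,3,-2) + C_3e^(4t)(0,-1,1).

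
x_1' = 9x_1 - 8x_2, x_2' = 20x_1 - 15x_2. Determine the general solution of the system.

x_1(t) = -K_1e^(-3t)sin(4t) + K_1e^(-3t)cos(4t) + K_2e^(-3t)sin(4t) + K_2e^(-3t)cos(4t), x_2(t) = -K_1e^(-3t)sin(4t) + 2K_1e^(-3t)cos(4t) + 2K_2e^(-3t)sin(4t) + K_2e^(-3t)cos(4t)

Coefficient matrix A = [[9, -8], [20, -15]].
Characteristic polynomial det(A - λI) = λ^2 + 6λ + 25 = 0.
Eigenvalues λ = -3 ± 4i (complex conjugate pair).
For λ=-3+4i: an eigenvector is (1,2) - i(-1,-1) = (1 + i, 2 + i).
A real fundamental pair from Re and Im of e^((-3+4i)t)v: X_1 = e^(-3t)(cos(4t)·(1,2) + sin(4t)·(-1,-1)), X_2 = e^(-3t)(sin(4t)·(1,2) - cos(4t)·(-1,-1)).
General solution: K_1X_1 + K_2X_2.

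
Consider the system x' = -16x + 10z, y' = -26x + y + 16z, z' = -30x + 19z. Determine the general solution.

Coefficient matrix A = [[-16, 0, 10], [-26, 1, 16], [-30, 0, 19]].
det(A - λI) = 0 gives eigenvalues λ = 1, 4, -1.
For λ=1: eigenvector (0,1,0).
For λ=4: eigenvector (1,2,2).
For λ=-1: eigenvector (-2,-2,-3).
General solution: c_1e^(t)(0,1,0) + c_2e^(4t)(1,2,2) + c_3e^(-t)(-2,-2,-3).

x(t) = c_2e^(4t) - 2c_3e^(-t), y(t) = c_1e^(t) + 2c_2e^(4t) - 2c_3e^(-t), z(t) = 2c_2e^(4t) - 3c_3e^(-t)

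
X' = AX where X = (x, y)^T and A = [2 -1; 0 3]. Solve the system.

x(t) = -c_1e^(2t) + c_2e^(3t), y(t) = -c_2e^(3t)

Coefficient matrix A = [[2, -1], [0, 3]].
Characteristic polynomial det(A - λI) = λ^2 - 5λ + 6 = 0.
Eigenvalues λ = 2, 3.
For λ=2: (A-λI) row 1 is [0, -1], so an eigenvector is (-1, 0).
For λ=3: (A-λI) row 1 is [-1, -1], so an eigenvector is (1, -1).
General solution: c_1e^(2t)(-1,0) + c_2e^(3t)(1,-1).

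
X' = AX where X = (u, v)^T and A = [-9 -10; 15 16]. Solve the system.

u(t) = 2C_1e^(6t) + C_2e^(t), v(t) = -3C_1e^(6t) - C_2e^(t)

Coefficient matrix A = [[-9, -10], [15, 16]].
Characteristic polynomial det(A - λI) = λ^2 - 7λ + 6 = 0.
Eigenvalues λ = 6, 1.
For λ=6: (A-λI) row 1 is [-15, -10], so an eigenvector is (2, -3).
For λ=1: (A-λI) row 1 is [-10, -10], so an eigenvector is (1, -1).
General solution: C_1e^(6t)(2,-3) + C_2e^(t)(1,-1).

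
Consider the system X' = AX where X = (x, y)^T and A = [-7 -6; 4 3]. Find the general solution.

Coefficient matrix A = [[-7, -6], [4, 3]].
Characteristic polynomial det(A - λI) = λ^2 + 4λ + 3 = 0.
Eigenvalues λ = -1, -3.
For λ=-1: (A-λI) row 1 is [-6, -6], so an eigenvector is (-1, 1).
For λ=-3: (A-λI) row 1 is [-4, -6], so an eigenvector is (3, -2).
General solution: K_1e^(-t)(-1,1) + K_2e^(-3t)(3,-2).

x(t) = -K_1e^(-t) + 3K_2e^(-3t), y(t) = K_1e^(-t) - 2K_2e^(-3t)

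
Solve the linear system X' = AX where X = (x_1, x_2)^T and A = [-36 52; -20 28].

Coefficient matrix A = [[-36, 52], [-20, 28]].
Characteristic polynomial det(A - λI) = λ^2 + 8λ + 32 = 0.
Eigenvalues λ = -4 ± 4i (complex conjugate pair).
For λ=-4+4i: an eigenvector is (-2,-1) - i(3,2) = (-2 - 3i, -1 - 2i).
A real fundamental pair from Re and Im of e^((-4+4i)t)v: X_1 = e^(-4t)(cos(4t)·(-2,-1) + sin(4t)·(3,2)), X_2 = e^(-4t)(sin(4t)·(-2,-1) - cos(4t)·(3,2)).
General solution: c_1X_1 + c_2X_2.

x_1(t) = 3c_1e^(-4t)sin(4t) - 2c_1e^(-4t)cos(4t) - 2c_2e^(-4t)sin(4t) - 3c_2e^(-4t)cos(4t), x_2(t) = 2c_1e^(-4t)sin(4t) - c_1e^(-4t)cos(4t) - c_2e^(-4t)sin(4t) - 2c_2e^(-4t)cos(4t)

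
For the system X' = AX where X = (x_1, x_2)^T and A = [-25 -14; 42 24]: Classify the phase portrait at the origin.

A = [[-25,-14],[42,24]]; det(A-λI) = λ^2 + λ - 12.
λ = -4, 3: opposite signs.

saddle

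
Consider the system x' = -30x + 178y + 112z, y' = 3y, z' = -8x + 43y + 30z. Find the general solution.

Coefficient matrix A = [[-30, 178, 112], [0, 3, 0], [-8, 43, 30]].
det(A - λI) = 0 gives eigenvalues λ = 2, 3, -2.
For λ=2: eigenvector (-7,0,-2).
For λ=3: eigenvector (2,1,-1).
For λ=-2: eigenvector (4,0,1).
General solution: C_1e^(2t)(-7,0,-2) + C_2e^(3t)(2,1,-1) + C_3e^(-2t)(4,0,1).

x(t) = -7C_1e^(2t) + 2C_2e^(3t) + 4C_3e^(-2t), y(t) = C_2e^(3t), z(t) = -2C_1e^(2t) - C_2e^(3t) + C_3e^(-2t)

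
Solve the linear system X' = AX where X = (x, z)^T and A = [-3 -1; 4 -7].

x(t) = -c_1e^(-5t) - c_2te^(-5t) + c_2e^(-5t), z(t) = -2c_1e^(-5t) - 2c_2te^(-5t) + 3c_2e^(-5t)

Coefficient matrix A = [[-3, -1], [4, -7]].
Characteristic polynomial det(A - λI) = λ^2 + 10λ + 25 = 0.
Single eigenvalue λ = -5 with algebraic multiplicity 2.
Eigenvector v = (-1,-2); generalized eigenvector w with (A-λI)w=v is (1,3).
General solution: e^(-5t)[c_1·v + c_2·(t·v + w)].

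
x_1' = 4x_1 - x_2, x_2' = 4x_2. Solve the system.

Coefficient matrix A = [[4, -1], [0, 4]].
Characteristic polynomial det(A - λI) = λ^2 - 8λ + 16 = 0.
Single eigenvalue λ = 4 with algebraic multiplicity 2.
Eigenvector v = (-1,0); generalized eigenvector w with (A-λI)w=v is (3,1).
General solution: e^(4t)[K_1·v + K_2·(t·v + w)].

x_1(t) = -K_1e^(4t) - K_2te^(4t) + 3K_2e^(4t), x_2(t) = K_2e^(4t)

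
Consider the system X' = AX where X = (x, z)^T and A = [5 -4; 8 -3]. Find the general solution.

x(t) = -C_1e^(t)sin(4t) + C_2e^(t)cos(4t), z(t) = -C_1e^(t)sin(4t) + C_1e^(t)cos(4t) + C_2e^(t)sin(4t) + C_2e^(t)cos(4t)

Coefficient matrix A = [[5, -4], [8, -3]].
Characteristic polynomial det(A - λI) = λ^2 - 2λ + 17 = 0.
Eigenvalues λ = 1 ± 4i (complex conjugate pair).
For λ=1+4i: an eigenvector is (0,1) - i(-1,-1) = (0 + i, 1 + i).
A real fundamental pair from Re and Im of e^((1+4i)t)v: X_1 = e^(t)(cos(4t)·(0,1) + sin(4t)·(-1,-1)), X_2 = e^(t)(sin(4t)·(0,1) - cos(4t)·(-1,-1)).
General solution: C_1X_1 + C_2X_2.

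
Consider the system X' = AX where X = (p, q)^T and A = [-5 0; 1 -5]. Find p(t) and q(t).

Coefficient matrix A = [[-5, 0], [1, -5]].
Characteristic polynomial det(A - λI) = λ^2 + 10λ + 25 = 0.
Single eigenvalue λ = -5 with algebraic multiplicity 2.
Eigenvector v = (0,1); generalized eigenvector w with (A-λI)w=v is (1,2).
General solution: e^(-5t)[K_1·v + K_2·(t·v + w)].

p(t) = K_2e^(-5t), q(t) = K_1e^(-5t) + K_2te^(-5t) + 2K_2e^(-5t)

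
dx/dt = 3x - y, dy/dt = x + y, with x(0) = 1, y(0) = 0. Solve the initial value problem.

x(t) = te^(2t) + e^(2t), y(t) = te^(2t)

Coefficient matrix A = [[3, -1], [1, 1]].
Characteristic polynomial det(A - λI) = λ^2 - 4λ + 4 = 0.
Single eigenvalue λ = 2 with algebraic multiplicity 2.
Eigenvector v = (1,1); generalized eigenvector w with (A-λI)w=v is (-1,-2).
General solution: e^(2t)[K_1·v + K_2·(t·v + w)].
Applying x(0)=1, y(0)=0 gives K_1=2, K_2=1.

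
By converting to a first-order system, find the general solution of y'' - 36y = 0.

y(t) = c_1e^(6t) + c_2e^(-6t)

Let x_1 = y, x_2 = y'. Then x_1' = x_2 and x_2' = 36x_1.
A = [[0,1],[36,0]]; det(A-λI) = λ^2 - 36.
Eigenvalues λ = 6, -6 with eigenvectors (1,6), (1,-6).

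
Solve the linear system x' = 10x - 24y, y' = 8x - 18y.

Coefficient matrix A = [[10, -24], [8, -18]].
Characteristic polynomial det(A - λI) = λ^2 + 8λ + 12 = 0.
Eigenvalues λ = -6, -2.
For λ=-6: (A-λI) row 1 is [16, -24], so an eigenvector is (3, 2).
For λ=-2: (A-λI) row 1 is [12, -24], so an eigenvector is (-2, -1).
General solution: c_1e^(-6t)(3,2) + c_2e^(-2t)(-2,-1).

x(t) = 3c_1e^(-6t) - 2c_2e^(-2t), y(t) = 2c_1e^(-6t) - c_2e^(-2t)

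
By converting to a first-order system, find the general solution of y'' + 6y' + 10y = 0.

y(t) = K_1e^(-3t)cos(t) + K_2e^(-3t)sin(t)

Let x_1 = y, x_2 = y'. Then x_1' = x_2 and x_2' = -10x_1 - 6x_2.
A = [[0,1],[-10,-6]]; det(A-λI) = λ^2 + 6λ + 10.
Eigenvalues λ = -3 ± i.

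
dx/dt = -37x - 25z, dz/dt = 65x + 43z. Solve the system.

Coefficient matrix A = [[-37, -25], [65, 43]].
Characteristic polynomial det(A - λI) = λ^2 - 6λ + 34 = 0.
Eigenvalues λ = 3 ± 5i (complex conjugate pair).
For λ=3+5i: an eigenvector is (-1,2) - i(-2,3) = (-1 + 2i, 2 - 3i).
A real fundamental pair from Re and Im of e^((3+5i)t)v: X_1 = e^(3t)(cos(5t)·(-1,2) + sin(5t)·(-2,3)), X_2 = e^(3t)(sin(5t)·(-1,2) - cos(5t)·(-2,3)).
General solution: c_1X_1 + c_2X_2.

x(t) = -2c_1e^(3t)sin(5t) - c_1e^(3t)cos(5t) - c_2e^(3t)sin(5t) + 2c_2e^(3t)cos(5t), z(t) = 3c_1e^(3t)sin(5t) + 2c_1e^(3t)cos(5t) + 2c_2e^(3t)sin(5t) - 3c_2e^(3t)cos(5t)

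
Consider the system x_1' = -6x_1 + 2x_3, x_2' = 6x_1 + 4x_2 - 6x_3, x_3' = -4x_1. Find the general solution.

x_1(t) = C_1e^(-2t) + C_3e^(-4t), x_2(t) = C_1e^(-2t) + C_2e^(4t), x_3(t) = 2C_1e^(-2t) + C_3e^(-4t)

Coefficient matrix A = [[-6, 0, 2], [6, 4, -6], [-4, 0, 0]].
det(A - λI) = 0 gives eigenvalues λ = -2, 4, -4.
For λ=-2: eigenvector (1,1,2).
For λ=4: eigenvector (0,1,0).
For λ=-4: eigenvector (1,0,1).
General solution: C_1e^(-2t)(1,1,2) + C_2e^(4t)(0,1,0) + C_3e^(-4t)(1,0,1).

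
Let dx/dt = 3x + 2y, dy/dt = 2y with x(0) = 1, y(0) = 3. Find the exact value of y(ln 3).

A = [[3,2],[0,2]]; eigenvalues λ = 3, 2.
Eigenvectors: (-1,0) for λ=3, (-2,1) for λ=2.
From the initial condition, c_1 = -7, c_2 = 3.
y(ln 3) = (-7)(3^3)(0) + (3)(3^2)(1) = 27.

27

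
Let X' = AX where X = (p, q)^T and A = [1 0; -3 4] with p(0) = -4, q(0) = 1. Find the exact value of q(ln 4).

1264

A = [[1,0],[-3,4]]; eigenvalues λ = 1, 4.
Eigenvectors: (1,1) for λ=1, (0,-1) for λ=4.
From the initial condition, c_1 = -4, c_2 = -5.
q(ln 4) = (-4)(4^1)(1) + (-5)(4^4)(-1) = 1264.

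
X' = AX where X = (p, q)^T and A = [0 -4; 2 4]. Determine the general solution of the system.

p(t) = -c_1e^(2t)sin(2t) - c_1e^(2t)cos(2t) - c_2e^(2t)sin(2t) + c_2e^(2t)cos(2t), q(t) = c_1e^(2t)cos(2t) + c_2e^(2t)sin(2t)

Coefficient matrix A = [[0, -4], [2, 4]].
Characteristic polynomial det(A - λI) = λ^2 - 4λ + 8 = 0.
Eigenvalues λ = 2 ± 2i (complex conjugate pair).
For λ=2+2i: an eigenvector is (-1,1) - i(-1,0) = (-1 + i, 1).
A real fundamental pair from Re and Im of e^((2+2i)t)v: X_1 = e^(2t)(cos(2t)·(-1,1) + sin(2t)·(-1,0)), X_2 = e^(2t)(sin(2t)·(-1,1) - cos(2t)·(-1,0)).
General solution: c_1X_1 + c_2X_2.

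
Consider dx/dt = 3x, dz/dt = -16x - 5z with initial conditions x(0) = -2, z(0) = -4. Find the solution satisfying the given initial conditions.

x(t) = -2e^(3t), z(t) = 4e^(3t) - 8e^(-5t)

Coefficient matrix A = [[3, 0], [-16, -5]].
Characteristic polynomial det(A - λI) = λ^2 + 2λ - 15 = 0.
Eigenvalues λ = -5, 3.
For λ=-5: (A-λI) row 1 is [8, 0], so an eigenvector is (0, 1).
For λ=3: (A-λI) row 2 is [-16, -8], so an eigenvector is (-1, 2).
General solution: K_1e^(-5t)(0,1) + K_2e^(3t)(-1,2).
Applying x(0)=-2, z(0)=-4 gives K_1=-8, K_2=2.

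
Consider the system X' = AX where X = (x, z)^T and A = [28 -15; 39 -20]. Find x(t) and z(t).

Coefficient matrix A = [[28, -15], [39, -20]].
Characteristic polynomial det(A - λI) = λ^2 - 8λ + 25 = 0.
Eigenvalues λ = 4 ± 3i (complex conjugate pair).
For λ=4+3i: an eigenvector is (-2,-3) - i(-1,-2) = (-2 + i, -3 + 2i).
A real fundamental pair from Re and Im of e^((4+3i)t)v: X_1 = e^(4t)(cos(3t)·(-2,-3) + sin(3t)·(-1,-2)), X_2 = e^(4t)(sin(3t)·(-2,-3) - cos(3t)·(-1,-2)).
General solution: c_1X_1 + c_2X_2.

x(t) = -c_1e^(4t)sin(3t) - 2c_1e^(4t)cos(3t) - 2c_2e^(4t)sin(3t) + c_2e^(4t)cos(3t), z(t) = -2c_1e^(4t)sin(3t) - 3c_1e^(4t)cos(3t) - 3c_2e^(4t)sin(3t) + 2c_2e^(4t)cos(3t)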